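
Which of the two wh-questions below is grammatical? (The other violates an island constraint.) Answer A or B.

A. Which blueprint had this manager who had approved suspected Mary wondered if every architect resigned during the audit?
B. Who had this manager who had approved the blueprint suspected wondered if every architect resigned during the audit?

B

In A, the wh-phrase is extracted from inside a complex-NP island (relative clause) (introduced by "who"), which blocks movement.
In B, the extraction path crosses only that-complement boundaries, which are transparent.
So B is grammatical.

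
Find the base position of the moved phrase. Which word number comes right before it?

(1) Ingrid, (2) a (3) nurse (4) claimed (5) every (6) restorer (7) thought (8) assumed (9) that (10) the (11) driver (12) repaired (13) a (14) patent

The displaced element is "Ingrid" (word 1).
It is linked across 2 clause boundaries (Ø → Ø).
It functions as the subject of "assumed", so the gap sits immediately after word 7 ("thought").
Base order: A nurse claimed every restorer thought Ingrid assumed that the driver repaired a patent.

7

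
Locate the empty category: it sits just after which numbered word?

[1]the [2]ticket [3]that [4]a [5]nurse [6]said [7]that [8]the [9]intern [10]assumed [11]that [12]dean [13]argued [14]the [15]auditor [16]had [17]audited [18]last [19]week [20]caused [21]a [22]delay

The displaced element is "the ticket" (word 2).
It is linked across 3 clause boundaries (that → Ø → Ø).
It functions as the direct object of "audited", so the gap sits immediately after word 17 ("audited").
Base order: A nurse said that the intern assumed that dean argued the auditor had audited the ticket last week.

17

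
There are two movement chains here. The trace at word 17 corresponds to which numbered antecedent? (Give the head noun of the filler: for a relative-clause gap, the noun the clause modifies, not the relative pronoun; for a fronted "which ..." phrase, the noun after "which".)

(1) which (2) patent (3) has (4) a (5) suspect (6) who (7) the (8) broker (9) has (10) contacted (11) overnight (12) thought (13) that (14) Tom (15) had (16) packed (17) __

The marked gap is the direct object of "packed".
Its filler is the fronted wh-phrase "which patent", at word 2.
(The other dependency links word 5 to a gap after word 10.)

2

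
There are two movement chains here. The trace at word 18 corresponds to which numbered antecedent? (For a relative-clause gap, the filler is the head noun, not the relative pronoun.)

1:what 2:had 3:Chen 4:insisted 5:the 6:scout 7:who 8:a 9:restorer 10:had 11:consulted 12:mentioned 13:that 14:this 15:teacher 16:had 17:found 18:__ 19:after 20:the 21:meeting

1

The marked gap is the direct object of "found".
Its filler is the fronted wh-phrase "what", at word 1.
(The other dependency links word 6 to a gap after word 11.)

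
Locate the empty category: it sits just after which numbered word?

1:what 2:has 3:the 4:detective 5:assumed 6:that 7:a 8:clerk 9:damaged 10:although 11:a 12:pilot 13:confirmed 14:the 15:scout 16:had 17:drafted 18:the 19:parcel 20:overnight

The displaced element is "what" (word 1).
It is linked across 1 clause boundary (that).
It functions as the direct object of "damaged", so the gap sits immediately after word 9 ("damaged").
Base order: The detective has assumed that a clerk damaged what although a pilot confirmed the scout had drafted the parcel overnight.

9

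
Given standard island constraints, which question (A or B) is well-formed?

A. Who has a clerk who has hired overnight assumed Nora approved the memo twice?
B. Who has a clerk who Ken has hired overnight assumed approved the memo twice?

In A, the wh-phrase is extracted from inside a complex-NP island (relative clause) (introduced by "who"), which blocks movement.
In B, the extraction path crosses only that-complement boundaries, which are transparent.
So B is grammatical.

B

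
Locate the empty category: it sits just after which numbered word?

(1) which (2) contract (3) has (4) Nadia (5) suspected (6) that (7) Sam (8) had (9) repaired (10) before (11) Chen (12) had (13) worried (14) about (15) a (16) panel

The displaced element is "which contract" (word 2).
It is linked across 1 clause boundary (that).
It functions as the direct object of "repaired", so the gap sits immediately after word 9 ("repaired").
Base order: Nadia has suspected that Sam had repaired which contract before Chen had worried about a panel.

9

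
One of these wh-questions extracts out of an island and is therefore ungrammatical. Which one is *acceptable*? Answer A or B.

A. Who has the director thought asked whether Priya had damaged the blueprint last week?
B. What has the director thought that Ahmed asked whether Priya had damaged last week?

In B, the wh-phrase is extracted from inside a wh-island (introduced by "whether"), which blocks movement.
In A, the extraction path crosses only that-complement boundaries, which are transparent.
So A is grammatical.

A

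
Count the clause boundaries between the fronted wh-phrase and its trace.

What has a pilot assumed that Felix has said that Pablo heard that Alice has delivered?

3

"what" is extracted from the object of "delivered".
Boundaries crossed, outermost first: [that], [that], [that] — 3 in total.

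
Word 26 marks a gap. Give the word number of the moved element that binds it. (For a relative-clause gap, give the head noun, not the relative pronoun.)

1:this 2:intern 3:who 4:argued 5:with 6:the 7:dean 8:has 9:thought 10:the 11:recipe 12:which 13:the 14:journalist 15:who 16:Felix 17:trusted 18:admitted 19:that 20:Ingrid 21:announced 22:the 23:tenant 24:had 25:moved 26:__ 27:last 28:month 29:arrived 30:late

The gap at 26 is the object of "moved", inside a relative clause.
The relative pronoun is "which" (word 12); it is bound by the head noun immediately before it.
Its filler is the head noun "recipe", at word 11.

11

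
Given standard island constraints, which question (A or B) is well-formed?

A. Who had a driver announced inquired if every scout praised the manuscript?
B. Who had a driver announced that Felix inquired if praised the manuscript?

In B, the wh-phrase is extracted from inside a wh-island (introduced by "if"), which blocks movement.
In A, the extraction path crosses only that-complement boundaries, which are transparent.
So A is grammatical.

A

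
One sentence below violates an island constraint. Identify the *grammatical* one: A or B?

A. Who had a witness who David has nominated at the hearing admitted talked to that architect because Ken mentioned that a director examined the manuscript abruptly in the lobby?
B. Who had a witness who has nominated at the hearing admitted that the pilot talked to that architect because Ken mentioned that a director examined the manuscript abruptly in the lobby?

A

In B, the wh-phrase is extracted from inside a complex-NP island (relative clause) (introduced by "who"), which blocks movement.
In A, the extraction path crosses only that-complement boundaries, which are transparent.
So A is grammatical.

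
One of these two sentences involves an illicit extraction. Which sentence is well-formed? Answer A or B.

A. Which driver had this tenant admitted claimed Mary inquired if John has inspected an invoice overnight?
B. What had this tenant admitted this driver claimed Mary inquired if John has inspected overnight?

A

In B, the wh-phrase is extracted from inside a wh-island (introduced by "if"), which blocks movement.
In A, the extraction path crosses only that-complement boundaries, which are transparent.
So A is grammatical.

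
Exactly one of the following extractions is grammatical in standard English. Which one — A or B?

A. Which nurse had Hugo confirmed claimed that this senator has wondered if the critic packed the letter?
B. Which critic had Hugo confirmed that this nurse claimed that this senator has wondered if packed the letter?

A

In B, the wh-phrase is extracted from inside a wh-island (introduced by "if"), which blocks movement.
In A, the extraction path crosses only that-complement boundaries, which are transparent.
So A is grammatical.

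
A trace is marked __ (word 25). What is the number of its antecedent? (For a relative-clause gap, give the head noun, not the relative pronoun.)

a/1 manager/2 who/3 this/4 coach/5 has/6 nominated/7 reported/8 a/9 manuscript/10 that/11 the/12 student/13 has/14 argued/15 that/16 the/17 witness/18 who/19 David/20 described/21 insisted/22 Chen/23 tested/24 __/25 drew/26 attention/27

10

The gap at 25 is the object of "tested", inside a relative clause.
The relative pronoun is "that" (word 11); it is bound by the head noun immediately before it.
Its filler is the head noun "manuscript", at word 10.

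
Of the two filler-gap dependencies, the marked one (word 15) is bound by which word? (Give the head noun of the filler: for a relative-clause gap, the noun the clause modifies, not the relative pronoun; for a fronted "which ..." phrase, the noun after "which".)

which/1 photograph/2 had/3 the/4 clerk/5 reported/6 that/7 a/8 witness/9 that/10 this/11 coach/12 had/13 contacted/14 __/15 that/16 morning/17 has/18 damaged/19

The marked gap is inside the relative clause, the direct object of "contacted".
Its filler is the head noun "witness" (via "that"), at word 9.
(The other dependency links word 2 to a gap after word 19.)

9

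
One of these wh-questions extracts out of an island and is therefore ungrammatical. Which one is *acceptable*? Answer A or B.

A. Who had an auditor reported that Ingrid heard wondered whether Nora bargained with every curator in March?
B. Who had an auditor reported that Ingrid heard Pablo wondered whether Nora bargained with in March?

In B, the wh-phrase is extracted from inside a wh-island (introduced by "whether"), which blocks movement.
In A, the extraction path crosses only that-complement boundaries, which are transparent.
So A is grammatical.

A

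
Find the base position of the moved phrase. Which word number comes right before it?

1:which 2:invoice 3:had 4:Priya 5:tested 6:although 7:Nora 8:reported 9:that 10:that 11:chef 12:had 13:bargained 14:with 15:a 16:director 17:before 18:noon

5

The displaced element is "which invoice" (word 2).
It functions as the direct object of "tested", so the gap sits immediately after word 5 ("tested").
Base order: Priya had tested which invoice although Nora reported that that chef had bargained with a director before noon.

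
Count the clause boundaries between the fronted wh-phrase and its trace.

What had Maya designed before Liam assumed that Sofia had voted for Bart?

0

"what" originates inside the matrix clause — no clause boundary is crossed.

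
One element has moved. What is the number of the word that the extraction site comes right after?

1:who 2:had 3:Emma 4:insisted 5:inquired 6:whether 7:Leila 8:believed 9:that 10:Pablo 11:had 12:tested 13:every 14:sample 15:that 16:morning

4

The displaced element is "who" (word 1).
It is linked across 1 clause boundary (Ø).
It functions as the subject of "inquired", so the gap sits immediately after word 4 ("insisted").
Base order: Emma had insisted that who inquired whether Leila believed that Pablo had tested every sample that morning.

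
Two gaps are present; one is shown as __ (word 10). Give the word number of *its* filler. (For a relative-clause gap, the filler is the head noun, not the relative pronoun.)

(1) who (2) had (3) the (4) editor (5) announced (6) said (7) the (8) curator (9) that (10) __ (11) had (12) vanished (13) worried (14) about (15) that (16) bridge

8

The marked gap is inside the relative clause, the subject of "vanished".
Its filler is the head noun "curator" (via "that"), at word 8.
(The other dependency links word 1 to a gap after word 5.)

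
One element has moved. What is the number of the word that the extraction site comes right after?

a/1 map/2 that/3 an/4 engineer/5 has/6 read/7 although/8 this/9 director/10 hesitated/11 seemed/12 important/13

The displaced element is "a map" (word 2).
It functions as the direct object of "read", so the gap sits immediately after word 7 ("read").
Base order: An engineer has read a map although this director hesitated.

7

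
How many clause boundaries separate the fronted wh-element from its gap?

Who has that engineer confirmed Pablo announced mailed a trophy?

2

"who" is extracted from the subject of "mailed".
Boundaries crossed, outermost first: [Ø], [Ø] — 2 in total.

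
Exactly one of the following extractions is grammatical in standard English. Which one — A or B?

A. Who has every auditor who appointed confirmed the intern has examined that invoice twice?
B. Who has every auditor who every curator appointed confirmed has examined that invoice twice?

B

In A, the wh-phrase is extracted from inside a complex-NP island (relative clause) (introduced by "who"), which blocks movement.
In B, the extraction path crosses only that-complement boundaries, which are transparent.
So B is grammatical.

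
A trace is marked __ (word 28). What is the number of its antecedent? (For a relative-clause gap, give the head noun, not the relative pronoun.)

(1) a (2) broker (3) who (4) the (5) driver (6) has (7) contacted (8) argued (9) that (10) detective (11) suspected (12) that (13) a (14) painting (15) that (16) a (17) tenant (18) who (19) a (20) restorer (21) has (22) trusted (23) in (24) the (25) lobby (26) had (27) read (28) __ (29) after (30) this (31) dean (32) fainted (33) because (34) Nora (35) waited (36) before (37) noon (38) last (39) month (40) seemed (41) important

14

The gap at 28 is the object of "read", inside a relative clause.
The relative pronoun is "that" (word 15); it is bound by the head noun immediately before it.
Its filler is the head noun "painting", at word 14.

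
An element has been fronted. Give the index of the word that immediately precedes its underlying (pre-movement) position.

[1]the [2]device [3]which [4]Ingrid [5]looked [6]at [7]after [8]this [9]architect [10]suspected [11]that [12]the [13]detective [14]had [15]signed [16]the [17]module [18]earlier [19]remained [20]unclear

The displaced element is "the device" (word 2).
It functions as the object of the preposition "at" of "looked", so the gap sits immediately after word 6 ("at").
Base order: Ingrid looked at the device after this architect suspected that the detective had signed the module earlier.

6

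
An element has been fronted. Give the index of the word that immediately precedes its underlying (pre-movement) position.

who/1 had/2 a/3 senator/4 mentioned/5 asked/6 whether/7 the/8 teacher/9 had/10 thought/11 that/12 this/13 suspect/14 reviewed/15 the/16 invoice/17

The displaced element is "who" (word 1).
It is linked across 1 clause boundary (Ø).
It functions as the subject of "asked", so the gap sits immediately after word 5 ("mentioned").
Base order: A senator had mentioned that who asked whether the teacher had thought that this suspect reviewed the invoice.

5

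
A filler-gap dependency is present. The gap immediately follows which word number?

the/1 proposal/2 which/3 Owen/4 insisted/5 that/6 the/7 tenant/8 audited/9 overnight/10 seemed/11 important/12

The displaced element is "the proposal" (word 2).
It is linked across 1 clause boundary (that).
It functions as the direct object of "audited", so the gap sits immediately after word 9 ("audited").
Base order: Owen insisted that the tenant audited the proposal overnight.

9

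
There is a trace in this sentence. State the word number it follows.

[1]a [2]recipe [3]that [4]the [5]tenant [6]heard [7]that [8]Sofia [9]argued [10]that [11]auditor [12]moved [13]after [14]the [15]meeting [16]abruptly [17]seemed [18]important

12

The displaced element is "a recipe" (word 2).
It is linked across 2 clause boundaries (that → Ø).
It functions as the direct object of "moved", so the gap sits immediately after word 12 ("moved").
Base order: The tenant heard that Sofia argued that auditor moved a recipe after the meeting abruptly.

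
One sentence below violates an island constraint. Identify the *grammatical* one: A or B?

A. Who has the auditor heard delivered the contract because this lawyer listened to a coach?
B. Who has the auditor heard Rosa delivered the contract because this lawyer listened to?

A

In B, the wh-phrase is extracted from inside an adjunct island (introduced by "because"), which blocks movement.
In A, the extraction path crosses only that-complement boundaries, which are transparent.
So A is grammatical.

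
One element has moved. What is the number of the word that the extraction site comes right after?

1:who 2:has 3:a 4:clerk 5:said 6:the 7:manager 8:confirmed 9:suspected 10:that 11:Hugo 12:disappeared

The displaced element is "who" (word 1).
It is linked across 2 clause boundaries (Ø → Ø).
It functions as the subject of "suspected", so the gap sits immediately after word 8 ("confirmed").
Base order: A clerk has said the manager confirmed that who suspected that Hugo disappeared.

8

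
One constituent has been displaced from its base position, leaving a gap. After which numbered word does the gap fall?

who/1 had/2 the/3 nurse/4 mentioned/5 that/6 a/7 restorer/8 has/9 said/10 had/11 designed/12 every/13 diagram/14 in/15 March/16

10

The displaced element is "who" (word 1).
It is linked across 2 clause boundaries (that → Ø).
It functions as the subject of "designed", so the gap sits immediately after word 10 ("said").
Base order: The nurse had mentioned that a restorer has said who had designed every diagram in March.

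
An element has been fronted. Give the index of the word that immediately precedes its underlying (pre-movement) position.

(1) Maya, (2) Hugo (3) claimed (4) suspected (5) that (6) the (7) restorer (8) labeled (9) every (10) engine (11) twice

3

The displaced element is "Maya" (word 1).
It is linked across 1 clause boundary (Ø).
It functions as the subject of "suspected", so the gap sits immediately after word 3 ("claimed").
Base order: Hugo claimed that Maya suspected that the restorer labeled every engine twice.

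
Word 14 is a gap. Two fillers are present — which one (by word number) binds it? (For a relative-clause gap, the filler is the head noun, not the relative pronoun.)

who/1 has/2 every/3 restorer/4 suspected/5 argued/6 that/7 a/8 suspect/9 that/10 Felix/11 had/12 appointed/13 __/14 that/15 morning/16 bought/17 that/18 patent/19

The marked gap is inside the relative clause, the direct object of "appointed".
Its filler is the head noun "suspect" (via "that"), at word 9.
(The other dependency links word 1 to a gap after word 5.)

9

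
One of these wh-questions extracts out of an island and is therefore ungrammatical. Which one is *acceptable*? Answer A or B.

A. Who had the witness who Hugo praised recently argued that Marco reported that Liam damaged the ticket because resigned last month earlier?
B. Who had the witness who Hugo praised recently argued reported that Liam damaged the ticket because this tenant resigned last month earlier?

In A, the wh-phrase is extracted from inside an adjunct island (introduced by "because"), which blocks movement.
In B, the extraction path crosses only that-complement boundaries, which are transparent.
So B is grammatical.

B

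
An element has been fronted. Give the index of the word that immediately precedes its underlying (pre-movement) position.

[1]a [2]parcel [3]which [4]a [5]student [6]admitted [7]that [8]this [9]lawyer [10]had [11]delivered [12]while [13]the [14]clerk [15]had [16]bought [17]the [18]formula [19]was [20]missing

The displaced element is "a parcel" (word 2).
It is linked across 1 clause boundary (that).
It functions as the direct object of "delivered", so the gap sits immediately after word 11 ("delivered").
Base order: A student admitted that this lawyer had delivered a parcel while the clerk had bought the formula.

11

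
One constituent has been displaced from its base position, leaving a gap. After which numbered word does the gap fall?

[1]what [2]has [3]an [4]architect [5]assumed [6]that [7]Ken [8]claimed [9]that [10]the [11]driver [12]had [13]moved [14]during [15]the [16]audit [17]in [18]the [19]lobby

The displaced element is "what" (word 1).
It is linked across 2 clause boundaries (that → that).
It functions as the direct object of "moved", so the gap sits immediately after word 13 ("moved").
Base order: An architect has assumed that Ken claimed that the driver had moved what during the audit in the lobby.

13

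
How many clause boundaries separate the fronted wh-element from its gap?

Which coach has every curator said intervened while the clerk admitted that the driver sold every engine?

"which coach" is extracted from the subject of "intervened".
Boundaries crossed, outermost first: [Ø] — 1 in total.

1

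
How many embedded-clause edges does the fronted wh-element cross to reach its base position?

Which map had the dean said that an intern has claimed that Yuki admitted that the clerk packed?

"which map" is extracted from the object of "packed".
Boundaries crossed, outermost first: [that], [that], [that] — 3 in total.

3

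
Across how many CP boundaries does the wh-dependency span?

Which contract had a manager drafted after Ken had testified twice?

0

"which contract" originates inside the matrix clause — no clause boundary is crossed.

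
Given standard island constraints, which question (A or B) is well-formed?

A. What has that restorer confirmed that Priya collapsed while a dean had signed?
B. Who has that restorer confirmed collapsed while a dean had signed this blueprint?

In A, the wh-phrase is extracted from inside an adjunct island (introduced by "while"), which blocks movement.
In B, the extraction path crosses only that-complement boundaries, which are transparent.
So B is grammatical.

B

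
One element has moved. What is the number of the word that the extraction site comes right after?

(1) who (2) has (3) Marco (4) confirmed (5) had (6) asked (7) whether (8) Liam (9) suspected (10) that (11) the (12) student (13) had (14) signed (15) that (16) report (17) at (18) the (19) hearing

4

The displaced element is "who" (word 1).
It is linked across 1 clause boundary (Ø).
It functions as the subject of "asked", so the gap sits immediately after word 4 ("confirmed").
Base order: Marco has confirmed who had asked whether Liam suspected that the student had signed that report at the hearing.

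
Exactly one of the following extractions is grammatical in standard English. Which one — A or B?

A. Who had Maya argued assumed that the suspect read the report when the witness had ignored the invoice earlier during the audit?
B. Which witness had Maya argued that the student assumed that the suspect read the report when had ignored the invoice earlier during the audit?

In B, the wh-phrase is extracted from inside an adjunct island (introduced by "when"), which blocks movement.
In A, the extraction path crosses only that-complement boundaries, which are transparent.
So A is grammatical.

A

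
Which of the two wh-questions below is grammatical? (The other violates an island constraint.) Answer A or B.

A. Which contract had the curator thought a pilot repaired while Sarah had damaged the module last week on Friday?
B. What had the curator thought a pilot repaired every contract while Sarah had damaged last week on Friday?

A

In B, the wh-phrase is extracted from inside an adjunct island (introduced by "while"), which blocks movement.
In A, the extraction path crosses only that-complement boundaries, which are transparent.
So A is grammatical.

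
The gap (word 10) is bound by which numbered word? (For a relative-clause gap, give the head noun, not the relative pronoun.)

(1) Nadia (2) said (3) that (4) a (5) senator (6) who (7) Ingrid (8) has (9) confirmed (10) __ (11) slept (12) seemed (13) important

The gap at 10 is the subject of "slept", inside a relative clause.
The relative pronoun is "who" (word 6); it is bound by the head noun immediately before it.
Its filler is the head noun "senator", at word 5.

5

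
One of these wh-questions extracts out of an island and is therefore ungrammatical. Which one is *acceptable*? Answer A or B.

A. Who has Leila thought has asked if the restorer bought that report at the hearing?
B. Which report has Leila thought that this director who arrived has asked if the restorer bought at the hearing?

In B, the wh-phrase is extracted from inside a wh-island (introduced by "if"), which blocks movement.
In A, the extraction path crosses only that-complement boundaries, which are transparent.
So A is grammatical.

A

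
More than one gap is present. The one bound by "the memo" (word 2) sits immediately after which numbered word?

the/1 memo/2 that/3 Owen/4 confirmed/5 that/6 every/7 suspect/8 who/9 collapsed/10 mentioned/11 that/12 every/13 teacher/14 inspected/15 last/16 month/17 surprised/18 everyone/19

The displaced element is "the memo" (word 2).
It is linked across 2 clause boundaries (that → that).
It functions as the direct object of "inspected", so the gap sits immediately after word 15 ("inspected").
Base order: Owen confirmed that every suspect who collapsed mentioned that every teacher inspected the memo last month.

15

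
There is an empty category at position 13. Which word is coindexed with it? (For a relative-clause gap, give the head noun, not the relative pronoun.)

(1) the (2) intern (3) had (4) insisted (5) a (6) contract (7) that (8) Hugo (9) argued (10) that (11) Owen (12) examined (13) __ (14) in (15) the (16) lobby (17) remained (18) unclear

6

The gap at 13 is the object of "examined", inside a relative clause.
The relative pronoun is "that" (word 7); it is bound by the head noun immediately before it.
Its filler is the head noun "contract", at word 6.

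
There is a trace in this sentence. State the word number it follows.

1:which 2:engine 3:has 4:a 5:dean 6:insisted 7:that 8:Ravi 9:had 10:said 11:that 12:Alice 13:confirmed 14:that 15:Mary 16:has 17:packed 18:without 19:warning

The displaced element is "which engine" (word 2).
It is linked across 3 clause boundaries (that → that → that).
It functions as the direct object of "packed", so the gap sits immediately after word 17 ("packed").
Base order: A dean has insisted that Ravi had said that Alice confirmed that Mary has packed which engine without warning.

17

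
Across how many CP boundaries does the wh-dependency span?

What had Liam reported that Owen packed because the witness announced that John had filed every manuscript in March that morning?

1

"what" is extracted from the object of "packed".
Boundaries crossed, outermost first: [that] — 1 in total.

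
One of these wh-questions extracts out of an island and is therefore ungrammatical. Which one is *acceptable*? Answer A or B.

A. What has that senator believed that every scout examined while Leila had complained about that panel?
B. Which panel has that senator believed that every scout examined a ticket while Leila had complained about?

In B, the wh-phrase is extracted from inside an adjunct island (introduced by "while"), which blocks movement.
In A, the extraction path crosses only that-complement boundaries, which are transparent.
So A is grammatical.

A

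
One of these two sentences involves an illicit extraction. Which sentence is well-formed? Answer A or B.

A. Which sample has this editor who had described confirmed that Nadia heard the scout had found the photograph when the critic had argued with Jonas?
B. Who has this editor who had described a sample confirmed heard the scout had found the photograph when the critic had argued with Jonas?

In A, the wh-phrase is extracted from inside a complex-NP island (relative clause) (introduced by "who"), which blocks movement.
In B, the extraction path crosses only that-complement boundaries, which are transparent.
So B is grammatical.

B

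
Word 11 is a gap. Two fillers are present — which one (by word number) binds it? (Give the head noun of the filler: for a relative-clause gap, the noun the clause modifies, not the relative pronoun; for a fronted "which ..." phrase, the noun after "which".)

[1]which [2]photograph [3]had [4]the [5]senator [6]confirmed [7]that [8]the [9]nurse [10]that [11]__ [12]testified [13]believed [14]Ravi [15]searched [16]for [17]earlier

9

The marked gap is inside the relative clause, the subject of "testified".
Its filler is the head noun "nurse" (via "that"), at word 9.
(The other dependency links word 2 to a gap after word 16.)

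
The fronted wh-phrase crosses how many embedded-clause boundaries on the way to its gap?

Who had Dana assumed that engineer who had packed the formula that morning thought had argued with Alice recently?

2

"who" is extracted from the subject of "argued".
Boundaries crossed, outermost first: [Ø], [Ø] — 2 in total.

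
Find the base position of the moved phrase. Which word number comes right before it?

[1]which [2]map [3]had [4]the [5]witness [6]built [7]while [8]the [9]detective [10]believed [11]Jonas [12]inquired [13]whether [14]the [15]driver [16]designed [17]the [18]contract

The displaced element is "which map" (word 2).
It functions as the direct object of "built", so the gap sits immediately after word 6 ("built").
Base order: The witness had built which map while the detective believed Jonas inquired whether the driver designed the contract.

6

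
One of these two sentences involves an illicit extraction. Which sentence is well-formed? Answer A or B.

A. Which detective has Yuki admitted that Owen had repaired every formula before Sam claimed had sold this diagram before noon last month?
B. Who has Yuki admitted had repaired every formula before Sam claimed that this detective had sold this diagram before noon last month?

B

In A, the wh-phrase is extracted from inside an adjunct island (introduced by "before"), which blocks movement.
In B, the extraction path crosses only that-complement boundaries, which are transparent.
So B is grammatical.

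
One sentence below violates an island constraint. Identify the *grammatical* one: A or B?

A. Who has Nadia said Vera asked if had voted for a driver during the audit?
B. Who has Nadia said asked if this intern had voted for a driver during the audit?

B

In A, the wh-phrase is extracted from inside a wh-island (introduced by "if"), which blocks movement.
In B, the extraction path crosses only that-complement boundaries, which are transparent.
So B is grammatical.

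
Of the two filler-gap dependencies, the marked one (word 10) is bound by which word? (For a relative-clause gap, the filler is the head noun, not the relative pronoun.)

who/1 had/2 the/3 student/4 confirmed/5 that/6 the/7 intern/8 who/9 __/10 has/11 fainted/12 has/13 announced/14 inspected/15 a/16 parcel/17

8

The marked gap is inside the relative clause, the subject of "fainted".
Its filler is the head noun "intern" (via "who"), at word 8.
(The other dependency links word 1 to a gap after word 14.)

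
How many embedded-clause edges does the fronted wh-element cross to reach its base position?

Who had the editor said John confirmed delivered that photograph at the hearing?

"who" is extracted from the subject of "delivered".
Boundaries crossed, outermost first: [Ø], [Ø] — 2 in total.

2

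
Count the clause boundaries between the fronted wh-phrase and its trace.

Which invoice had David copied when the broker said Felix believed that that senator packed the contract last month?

0

"which invoice" originates inside the matrix clause — no clause boundary is crossed.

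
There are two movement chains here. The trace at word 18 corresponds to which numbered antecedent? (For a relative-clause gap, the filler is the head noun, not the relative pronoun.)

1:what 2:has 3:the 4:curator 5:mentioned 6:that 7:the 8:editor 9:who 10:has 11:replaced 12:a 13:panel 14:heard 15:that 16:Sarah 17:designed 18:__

The marked gap is the direct object of "designed".
Its filler is the fronted wh-phrase "what", at word 1.
(The other dependency links word 8 to a gap after word 9.)

1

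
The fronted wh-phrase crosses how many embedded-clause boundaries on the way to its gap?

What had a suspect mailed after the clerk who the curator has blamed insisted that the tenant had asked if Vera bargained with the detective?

"what" originates inside the matrix clause — no clause boundary is crossed.

0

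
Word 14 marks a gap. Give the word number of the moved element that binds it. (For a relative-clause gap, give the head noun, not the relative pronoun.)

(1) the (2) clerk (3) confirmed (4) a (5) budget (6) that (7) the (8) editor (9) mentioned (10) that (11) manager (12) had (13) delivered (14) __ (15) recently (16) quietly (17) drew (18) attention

The gap at 14 is the object of "delivered", inside a relative clause.
The relative pronoun is "that" (word 6); it is bound by the head noun immediately before it.
Its filler is the head noun "budget", at word 5.

5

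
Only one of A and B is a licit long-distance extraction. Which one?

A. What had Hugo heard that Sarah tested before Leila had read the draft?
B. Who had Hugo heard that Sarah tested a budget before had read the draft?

In B, the wh-phrase is extracted from inside an adjunct island (introduced by "before"), which blocks movement.
In A, the extraction path crosses only that-complement boundaries, which are transparent.
So A is grammatical.

A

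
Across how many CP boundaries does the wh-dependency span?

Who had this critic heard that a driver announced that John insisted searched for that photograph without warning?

3

"who" is extracted from the subject of "searched".
Boundaries crossed, outermost first: [that], [that], [Ø] — 3 in total.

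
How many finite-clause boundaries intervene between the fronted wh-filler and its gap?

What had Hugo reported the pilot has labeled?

1

"what" is extracted from the object of "labeled".
Boundaries crossed, outermost first: [Ø] — 1 in total.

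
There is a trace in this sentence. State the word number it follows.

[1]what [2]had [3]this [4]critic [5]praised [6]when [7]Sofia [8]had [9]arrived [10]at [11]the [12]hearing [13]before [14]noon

The displaced element is "what" (word 1).
It functions as the direct object of "praised", so the gap sits immediately after word 5 ("praised").
Base order: This critic had praised what when Sofia had arrived at the hearing before noon.

5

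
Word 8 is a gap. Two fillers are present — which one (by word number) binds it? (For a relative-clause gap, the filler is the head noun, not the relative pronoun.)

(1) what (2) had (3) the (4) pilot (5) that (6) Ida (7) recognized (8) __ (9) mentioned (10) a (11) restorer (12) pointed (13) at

The marked gap is inside the relative clause, the direct object of "recognized".
Its filler is the head noun "pilot" (via "that"), at word 4.
(The other dependency links word 1 to a gap after word 13.)

4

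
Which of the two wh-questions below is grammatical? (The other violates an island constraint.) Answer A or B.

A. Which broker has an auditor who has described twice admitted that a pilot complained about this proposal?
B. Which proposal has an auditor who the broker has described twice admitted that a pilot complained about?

B

In A, the wh-phrase is extracted from inside a complex-NP island (relative clause) (introduced by "who"), which blocks movement.
In B, the extraction path crosses only that-complement boundaries, which are transparent.
So B is grammatical.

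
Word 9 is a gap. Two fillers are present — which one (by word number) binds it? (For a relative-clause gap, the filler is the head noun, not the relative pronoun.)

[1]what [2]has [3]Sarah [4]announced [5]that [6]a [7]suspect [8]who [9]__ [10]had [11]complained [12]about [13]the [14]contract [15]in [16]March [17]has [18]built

7

The marked gap is inside the relative clause, the subject of "complained".
Its filler is the head noun "suspect" (via "who"), at word 7.
(The other dependency links word 1 to a gap after word 18.)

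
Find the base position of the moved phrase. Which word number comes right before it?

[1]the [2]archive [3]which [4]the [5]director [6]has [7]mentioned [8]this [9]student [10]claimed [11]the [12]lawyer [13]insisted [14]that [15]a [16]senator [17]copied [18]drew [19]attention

The displaced element is "the archive" (word 2).
It is linked across 3 clause boundaries (Ø → Ø → that).
It functions as the direct object of "copied", so the gap sits immediately after word 17 ("copied").
Base order: The director has mentioned this student claimed the lawyer insisted that a senator copied the archive.

17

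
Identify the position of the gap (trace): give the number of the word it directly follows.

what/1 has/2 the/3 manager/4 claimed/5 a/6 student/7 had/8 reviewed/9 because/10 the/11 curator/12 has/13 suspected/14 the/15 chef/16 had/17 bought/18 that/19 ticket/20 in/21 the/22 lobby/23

9

The displaced element is "what" (word 1).
It is linked across 1 clause boundary (Ø).
It functions as the direct object of "reviewed", so the gap sits immediately after word 9 ("reviewed").
Base order: The manager has claimed a student had reviewed what because the curator has suspected the chef had bought that ticket in the lobby.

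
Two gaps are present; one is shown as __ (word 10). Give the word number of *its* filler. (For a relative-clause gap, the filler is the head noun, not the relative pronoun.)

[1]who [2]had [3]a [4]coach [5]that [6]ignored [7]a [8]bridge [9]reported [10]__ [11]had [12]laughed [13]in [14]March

1

The marked gap is the subject of "laughed".
Its filler is the fronted wh-phrase "who", at word 1.
(The other dependency links word 4 to a gap after word 5.)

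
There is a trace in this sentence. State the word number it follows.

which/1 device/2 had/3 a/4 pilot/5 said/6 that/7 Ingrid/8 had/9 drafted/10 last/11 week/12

10

The displaced element is "which device" (word 2).
It is linked across 1 clause boundary (that).
It functions as the direct object of "drafted", so the gap sits immediately after word 10 ("drafted").
Base order: A pilot had said that Ingrid had drafted which device last week.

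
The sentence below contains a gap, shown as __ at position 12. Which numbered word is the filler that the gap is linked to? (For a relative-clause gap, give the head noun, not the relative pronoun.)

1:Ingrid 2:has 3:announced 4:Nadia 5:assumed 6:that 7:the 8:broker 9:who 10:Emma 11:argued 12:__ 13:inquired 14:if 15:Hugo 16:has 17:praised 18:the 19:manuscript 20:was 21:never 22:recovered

8

The gap at 12 is the subject of "inquired", inside a relative clause.
The relative pronoun is "who" (word 9); it is bound by the head noun immediately before it.
Its filler is the head noun "broker", at word 8.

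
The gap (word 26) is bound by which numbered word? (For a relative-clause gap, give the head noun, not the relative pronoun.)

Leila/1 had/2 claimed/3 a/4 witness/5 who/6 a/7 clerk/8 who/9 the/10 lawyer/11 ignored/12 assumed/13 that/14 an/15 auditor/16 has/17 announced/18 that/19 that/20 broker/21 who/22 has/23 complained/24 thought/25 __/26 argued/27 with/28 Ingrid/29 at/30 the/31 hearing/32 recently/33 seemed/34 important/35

The gap at 26 is the subject of "argued", inside a relative clause.
The relative pronoun is "who" (word 6); it is bound by the head noun immediately before it.
Its filler is the head noun "witness", at word 5.

5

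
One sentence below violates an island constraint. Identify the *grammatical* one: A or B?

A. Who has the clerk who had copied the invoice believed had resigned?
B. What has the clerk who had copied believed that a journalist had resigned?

In B, the wh-phrase is extracted from inside a complex-NP island (relative clause) (introduced by "who"), which blocks movement.
In A, the extraction path crosses only that-complement boundaries, which are transparent.
So A is grammatical.

A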